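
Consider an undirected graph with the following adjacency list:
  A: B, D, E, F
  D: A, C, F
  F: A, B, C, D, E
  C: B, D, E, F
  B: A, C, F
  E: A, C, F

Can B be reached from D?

Explore from D.
Distance 1: reach A, C, F.
Distance 2: reach B, E.
Found B.

Yes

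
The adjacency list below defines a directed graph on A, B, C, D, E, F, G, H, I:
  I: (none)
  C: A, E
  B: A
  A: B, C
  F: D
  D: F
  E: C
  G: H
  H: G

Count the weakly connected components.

4

From A: component {A, B, C, E}.
From D: component {D, F}.
From G: component {G, H}.
From I: component {I}.
That's 4 components.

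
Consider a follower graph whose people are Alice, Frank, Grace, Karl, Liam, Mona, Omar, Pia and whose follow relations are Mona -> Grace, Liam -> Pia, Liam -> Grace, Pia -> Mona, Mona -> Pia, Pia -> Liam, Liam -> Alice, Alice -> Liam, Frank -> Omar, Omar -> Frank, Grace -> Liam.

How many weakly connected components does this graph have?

3

From Alice: component {Alice, Grace, Liam, Mona, Pia}.
From Frank: component {Frank, Omar}.
From Karl: component {Karl}.
That's 3 components.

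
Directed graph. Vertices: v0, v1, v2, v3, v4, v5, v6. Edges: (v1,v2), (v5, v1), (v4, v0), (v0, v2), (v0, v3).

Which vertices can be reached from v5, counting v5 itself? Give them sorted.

v1, v2, v5

Start at v5.
Its neighbours: v1.
Then their neighbours: v2.
Nothing further is reachable.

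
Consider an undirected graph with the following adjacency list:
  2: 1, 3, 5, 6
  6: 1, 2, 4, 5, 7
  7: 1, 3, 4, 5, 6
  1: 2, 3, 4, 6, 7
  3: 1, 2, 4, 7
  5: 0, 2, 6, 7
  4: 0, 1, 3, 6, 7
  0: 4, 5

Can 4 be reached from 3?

Yes

Explore from 3.
Distance 1: reach 1, 2, 4, 7.
Found 4.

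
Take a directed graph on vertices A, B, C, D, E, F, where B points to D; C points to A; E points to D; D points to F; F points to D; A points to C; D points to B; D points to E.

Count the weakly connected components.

2

From A: component {A, C}.
From B: component {B, D, E, F}.
That's 2 components.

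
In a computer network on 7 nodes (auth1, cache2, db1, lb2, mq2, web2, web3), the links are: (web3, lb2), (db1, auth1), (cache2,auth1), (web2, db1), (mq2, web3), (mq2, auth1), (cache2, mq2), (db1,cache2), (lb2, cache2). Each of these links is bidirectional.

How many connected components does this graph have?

From auth1: component {auth1, cache2, db1, lb2, mq2, web2, web3}.
That's 1 component.

1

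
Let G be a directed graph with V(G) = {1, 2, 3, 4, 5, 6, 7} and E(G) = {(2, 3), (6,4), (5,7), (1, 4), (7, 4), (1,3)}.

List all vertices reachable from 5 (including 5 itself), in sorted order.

Start at 5.
Its neighbours: 7.
Then their neighbours: 4.
Nothing further is reachable.

4, 5, 7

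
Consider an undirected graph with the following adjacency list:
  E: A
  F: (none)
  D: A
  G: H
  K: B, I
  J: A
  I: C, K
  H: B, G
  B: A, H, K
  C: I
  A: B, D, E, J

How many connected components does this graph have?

From A: component {A, B, C, D, E, G, H, I, J, K}.
From F: component {F}.
That's 2 components.

2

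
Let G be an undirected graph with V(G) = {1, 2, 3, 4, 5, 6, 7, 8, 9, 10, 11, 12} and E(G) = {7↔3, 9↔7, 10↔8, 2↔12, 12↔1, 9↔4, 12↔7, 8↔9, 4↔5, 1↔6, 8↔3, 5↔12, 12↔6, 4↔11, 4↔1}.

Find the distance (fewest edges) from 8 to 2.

4

Distance 0: 8.
Distance 1: 3, 9, 10.
Distance 2: 4, 7.
Distance 3: 1, 5, 11, 12.
Distance 4: 2, 6 — contains 2.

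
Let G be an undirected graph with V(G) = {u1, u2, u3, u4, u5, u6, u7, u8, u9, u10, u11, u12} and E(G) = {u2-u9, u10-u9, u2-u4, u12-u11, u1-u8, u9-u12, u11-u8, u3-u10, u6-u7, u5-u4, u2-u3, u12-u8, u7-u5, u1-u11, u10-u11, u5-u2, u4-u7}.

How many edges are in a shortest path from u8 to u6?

Distance 0: u8.
Distance 1: u1, u11, u12.
Distance 2: u9, u10.
Distance 3: u2, u3.
Distance 4: u4, u5.
Distance 5: u7.
Distance 6: u6 — contains u6.

6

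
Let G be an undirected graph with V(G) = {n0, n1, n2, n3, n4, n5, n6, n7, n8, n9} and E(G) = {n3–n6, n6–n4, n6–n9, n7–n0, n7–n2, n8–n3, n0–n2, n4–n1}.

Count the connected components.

3

From n0: component {n0, n2, n7}.
From n1: component {n1, n3, n4, n6, n8, n9}.
From n5: component {n5}.
That's 3 components.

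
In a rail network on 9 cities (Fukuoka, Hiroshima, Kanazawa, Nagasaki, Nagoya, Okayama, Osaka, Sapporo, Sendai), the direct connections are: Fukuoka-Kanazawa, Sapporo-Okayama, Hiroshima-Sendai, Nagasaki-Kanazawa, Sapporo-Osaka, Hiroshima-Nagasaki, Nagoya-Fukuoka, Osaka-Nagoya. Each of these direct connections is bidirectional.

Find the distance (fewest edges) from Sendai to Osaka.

Distance 0: Sendai.
Distance 1: Hiroshima.
Distance 2: Nagasaki.
Distance 3: Kanazawa.
Distance 4: Fukuoka.
Distance 5: Nagoya.
Distance 6: Osaka — contains Osaka.

6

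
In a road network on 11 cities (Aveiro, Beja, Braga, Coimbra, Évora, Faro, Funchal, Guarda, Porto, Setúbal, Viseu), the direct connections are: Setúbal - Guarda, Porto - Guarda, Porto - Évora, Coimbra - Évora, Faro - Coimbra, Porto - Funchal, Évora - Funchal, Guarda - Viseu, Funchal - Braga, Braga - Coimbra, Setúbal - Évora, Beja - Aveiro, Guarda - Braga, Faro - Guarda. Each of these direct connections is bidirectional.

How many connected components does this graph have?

2

From Aveiro: component {Aveiro, Beja}.
From Braga: component {Braga, Coimbra, Évora, Faro, Funchal, Guarda, Porto, Setúbal, Viseu}.
That's 2 components.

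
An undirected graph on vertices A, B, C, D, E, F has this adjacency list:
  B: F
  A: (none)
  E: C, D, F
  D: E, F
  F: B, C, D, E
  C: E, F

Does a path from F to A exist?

Explore from F.
Distance 1: reach B, C, D, E.
The search is exhausted without reaching A; it lies in a different component.

No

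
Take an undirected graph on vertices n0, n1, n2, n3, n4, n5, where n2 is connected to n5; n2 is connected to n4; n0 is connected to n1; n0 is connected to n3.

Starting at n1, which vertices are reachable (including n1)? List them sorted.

n0, n1, n3

Start at n1.
Its neighbours: n0.
Then their neighbours: n3.
Nothing further is reachable.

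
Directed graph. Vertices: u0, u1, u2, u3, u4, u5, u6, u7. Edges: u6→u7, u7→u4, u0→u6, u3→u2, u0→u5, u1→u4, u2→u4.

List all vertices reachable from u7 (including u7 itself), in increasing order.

u4, u7

Start at u7.
Its neighbours: u4.
Nothing further is reachable.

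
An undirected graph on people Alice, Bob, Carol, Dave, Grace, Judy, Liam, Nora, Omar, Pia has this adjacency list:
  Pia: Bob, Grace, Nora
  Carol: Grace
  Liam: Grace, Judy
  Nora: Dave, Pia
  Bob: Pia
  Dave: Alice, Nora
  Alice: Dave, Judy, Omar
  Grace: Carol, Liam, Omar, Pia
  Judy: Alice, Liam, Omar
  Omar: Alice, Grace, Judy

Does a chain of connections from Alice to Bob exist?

Explore from Alice.
Distance 1: reach Dave, Judy, Omar.
Distance 2: reach Grace, Liam, Nora.
Distance 3: reach Carol, Pia.
Distance 4: reach Bob.
Found Bob.

Yes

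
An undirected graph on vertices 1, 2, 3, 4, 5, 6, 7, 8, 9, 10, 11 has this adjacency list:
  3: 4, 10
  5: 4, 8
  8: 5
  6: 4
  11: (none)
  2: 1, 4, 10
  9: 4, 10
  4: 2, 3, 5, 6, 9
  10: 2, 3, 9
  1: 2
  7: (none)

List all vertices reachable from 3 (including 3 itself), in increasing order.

Start at 3.
Its neighbours: 4, 10.
Then their neighbours: 2, 5, 6, 9.
Then next layer: 1, 8.
Nothing further is reachable.

1, 2, 3, 4, 5, 6, 8, 9, 10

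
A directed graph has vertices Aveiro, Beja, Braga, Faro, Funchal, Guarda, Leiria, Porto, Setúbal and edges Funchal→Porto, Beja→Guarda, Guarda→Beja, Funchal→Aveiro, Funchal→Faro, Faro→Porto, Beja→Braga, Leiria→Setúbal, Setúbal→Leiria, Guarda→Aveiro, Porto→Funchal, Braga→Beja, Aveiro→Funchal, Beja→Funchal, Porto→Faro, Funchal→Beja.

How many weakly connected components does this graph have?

2

From Aveiro: component {Aveiro, Beja, Braga, Faro, Funchal, Guarda, Porto}.
From Leiria: component {Leiria, Setúbal}.
That's 2 components.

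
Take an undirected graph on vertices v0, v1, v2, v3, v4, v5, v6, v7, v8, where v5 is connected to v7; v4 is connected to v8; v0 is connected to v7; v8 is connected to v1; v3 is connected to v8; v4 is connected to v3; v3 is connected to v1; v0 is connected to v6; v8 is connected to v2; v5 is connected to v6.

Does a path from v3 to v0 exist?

No

Explore from v3.
Distance 1: reach v1, v4, v8.
Distance 2: reach v2.
The search is exhausted without reaching v0; it lies in a different component.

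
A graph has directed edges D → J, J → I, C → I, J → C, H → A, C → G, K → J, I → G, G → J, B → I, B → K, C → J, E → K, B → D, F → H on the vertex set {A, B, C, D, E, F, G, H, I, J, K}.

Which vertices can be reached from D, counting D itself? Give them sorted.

C, D, G, I, J

Start at D.
Its neighbours: J.
Then their neighbours: C, I.
Then next layer: G.
Nothing further is reachable.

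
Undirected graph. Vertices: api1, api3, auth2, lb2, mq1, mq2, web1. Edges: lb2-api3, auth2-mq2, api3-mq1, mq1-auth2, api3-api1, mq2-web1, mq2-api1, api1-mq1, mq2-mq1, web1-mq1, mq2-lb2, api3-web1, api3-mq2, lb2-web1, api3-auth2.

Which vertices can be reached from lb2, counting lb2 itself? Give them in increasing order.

Start at lb2.
Its neighbours: api3, mq2, web1.
Then their neighbours: api1, auth2, mq1.
Every vertex is now reached.

api1, api3, auth2, lb2, mq1, mq2, web1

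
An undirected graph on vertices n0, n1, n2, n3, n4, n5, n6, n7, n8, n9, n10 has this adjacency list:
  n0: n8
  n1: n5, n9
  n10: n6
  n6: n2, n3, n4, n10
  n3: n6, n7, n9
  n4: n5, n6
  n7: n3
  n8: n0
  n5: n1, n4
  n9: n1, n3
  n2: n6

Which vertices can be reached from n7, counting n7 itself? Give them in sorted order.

Start at n7.
Its neighbours: n3.
Then their neighbours: n6, n9.
Then next layer: n1, n2, n4, n10.
Then next layer: n5.
Nothing further is reachable.

n1, n2, n3, n4, n5, n6, n7, n9, n10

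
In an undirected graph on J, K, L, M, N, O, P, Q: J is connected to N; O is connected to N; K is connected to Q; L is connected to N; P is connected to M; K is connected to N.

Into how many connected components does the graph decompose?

From J: component {J, K, L, N, O, Q}.
From M: component {M, P}.
That's 2 components.

2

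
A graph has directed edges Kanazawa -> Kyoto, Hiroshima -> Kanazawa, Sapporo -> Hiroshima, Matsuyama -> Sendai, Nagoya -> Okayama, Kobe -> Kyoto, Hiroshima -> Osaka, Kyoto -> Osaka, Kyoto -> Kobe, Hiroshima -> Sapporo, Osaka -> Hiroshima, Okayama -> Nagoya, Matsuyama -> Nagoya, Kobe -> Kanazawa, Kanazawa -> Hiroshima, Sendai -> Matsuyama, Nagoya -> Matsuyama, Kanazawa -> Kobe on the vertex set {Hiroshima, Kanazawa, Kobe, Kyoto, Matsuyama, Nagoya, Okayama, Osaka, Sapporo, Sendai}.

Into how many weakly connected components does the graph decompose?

2

From Hiroshima: component {Hiroshima, Kanazawa, Kobe, Kyoto, Osaka, Sapporo}.
From Matsuyama: component {Matsuyama, Nagoya, Okayama, Sendai}.
That's 2 components.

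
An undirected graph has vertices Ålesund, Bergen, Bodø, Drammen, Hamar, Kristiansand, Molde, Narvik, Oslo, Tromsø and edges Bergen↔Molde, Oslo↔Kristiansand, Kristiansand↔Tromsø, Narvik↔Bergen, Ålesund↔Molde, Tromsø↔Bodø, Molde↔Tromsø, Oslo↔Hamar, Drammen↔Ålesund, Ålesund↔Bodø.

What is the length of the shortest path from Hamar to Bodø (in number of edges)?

4

Distance 0: Hamar.
Distance 1: Oslo.
Distance 2: Kristiansand.
Distance 3: Tromsø.
Distance 4: Bodø, Molde — contains Bodø.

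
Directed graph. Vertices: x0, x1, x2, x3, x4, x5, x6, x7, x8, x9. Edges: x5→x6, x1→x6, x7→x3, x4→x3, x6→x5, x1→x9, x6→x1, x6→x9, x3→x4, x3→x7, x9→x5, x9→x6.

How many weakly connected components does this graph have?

5

From x0: component {x0}.
From x1: component {x1, x5, x6, x9}.
From x2: component {x2}.
From x3: component {x3, x4, x7}.
From x8: component {x8}.
That's 5 components.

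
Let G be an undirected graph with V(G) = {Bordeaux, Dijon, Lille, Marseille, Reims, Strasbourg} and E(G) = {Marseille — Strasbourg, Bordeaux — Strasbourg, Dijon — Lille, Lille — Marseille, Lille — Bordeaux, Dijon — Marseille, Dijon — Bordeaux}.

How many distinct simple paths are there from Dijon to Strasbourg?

6

Dijon–Bordeaux–Lille–Marseille–Strasbourg
Dijon–Bordeaux–Strasbourg
Dijon–Lille–Bordeaux–Strasbourg
Dijon–Lille–Marseille–Strasbourg
Dijon–Marseille–Lille–Bordeaux–Strasbourg
Dijon–Marseille–Strasbourg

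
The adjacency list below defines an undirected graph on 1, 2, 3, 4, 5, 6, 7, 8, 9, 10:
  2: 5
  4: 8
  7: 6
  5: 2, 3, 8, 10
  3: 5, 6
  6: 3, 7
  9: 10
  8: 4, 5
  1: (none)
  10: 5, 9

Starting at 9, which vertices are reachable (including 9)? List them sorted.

Start at 9.
Its neighbours: 10.
Then their neighbours: 5.
Then next layer: 2, 3, 8.
Then next layer: 4, 6.
Then next layer: 7.
Nothing further is reachable.

2, 3, 4, 5, 6, 7, 8, 9, 10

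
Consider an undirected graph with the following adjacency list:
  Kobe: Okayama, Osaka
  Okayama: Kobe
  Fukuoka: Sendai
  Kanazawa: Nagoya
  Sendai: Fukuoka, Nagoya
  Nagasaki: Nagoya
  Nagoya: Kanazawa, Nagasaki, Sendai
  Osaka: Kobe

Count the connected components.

2

From Fukuoka: component {Fukuoka, Kanazawa, Nagasaki, Nagoya, Sendai}.
From Kobe: component {Kobe, Okayama, Osaka}.
That's 2 components.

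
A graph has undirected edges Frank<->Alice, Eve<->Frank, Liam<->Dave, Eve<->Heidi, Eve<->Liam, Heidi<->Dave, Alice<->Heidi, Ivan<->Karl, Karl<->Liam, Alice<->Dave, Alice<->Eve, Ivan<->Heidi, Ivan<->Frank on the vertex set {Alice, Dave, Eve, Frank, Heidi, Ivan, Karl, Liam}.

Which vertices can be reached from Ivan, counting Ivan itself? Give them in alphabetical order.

Alice, Dave, Eve, Frank, Heidi, Ivan, Karl, Liam

Start at Ivan.
Its neighbours: Frank, Heidi, Karl.
Then their neighbours: Alice, Dave, Eve, Liam.
Every vertex is now reached.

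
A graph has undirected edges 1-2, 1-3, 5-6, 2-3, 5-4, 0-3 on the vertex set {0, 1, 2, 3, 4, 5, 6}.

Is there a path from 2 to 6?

Explore from 2.
Distance 1: reach 1, 3.
Distance 2: reach 0.
The search is exhausted without reaching 6; it lies in a different component.

No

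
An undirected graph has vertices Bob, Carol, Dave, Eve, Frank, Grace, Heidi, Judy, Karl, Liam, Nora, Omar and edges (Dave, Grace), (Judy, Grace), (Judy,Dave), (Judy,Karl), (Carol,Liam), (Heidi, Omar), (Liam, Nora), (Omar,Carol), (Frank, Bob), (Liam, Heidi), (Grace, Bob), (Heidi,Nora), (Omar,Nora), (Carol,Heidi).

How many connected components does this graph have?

From Bob: component {Bob, Dave, Frank, Grace, Judy, Karl}.
From Carol: component {Carol, Heidi, Liam, Nora, Omar}.
From Eve: component {Eve}.
That's 3 components.

3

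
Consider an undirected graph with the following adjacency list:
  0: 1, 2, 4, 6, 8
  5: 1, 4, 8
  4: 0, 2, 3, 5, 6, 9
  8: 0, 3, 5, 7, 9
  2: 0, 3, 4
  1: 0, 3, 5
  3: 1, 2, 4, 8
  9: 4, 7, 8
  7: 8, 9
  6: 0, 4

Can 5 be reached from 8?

Explore from 8.
Distance 1: reach 0, 3, 5, 7, 9.
Found 5.

Yes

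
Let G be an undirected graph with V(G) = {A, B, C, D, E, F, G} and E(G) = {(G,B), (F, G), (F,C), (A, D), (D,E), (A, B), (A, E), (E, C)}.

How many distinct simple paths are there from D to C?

4

D–A–B–G–F–C
D–A–E–C
D–E–A–B–G–F–C
D–E–C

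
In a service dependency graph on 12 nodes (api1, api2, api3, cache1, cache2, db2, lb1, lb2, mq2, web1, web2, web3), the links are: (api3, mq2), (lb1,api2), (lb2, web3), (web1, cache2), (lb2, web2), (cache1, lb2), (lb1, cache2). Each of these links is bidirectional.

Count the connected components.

From api1: component {api1}.
From api2: component {api2, cache2, lb1, web1}.
From api3: component {api3, mq2}.
From cache1: component {cache1, lb2, web2, web3}.
From db2: component {db2}.
That's 5 components.

5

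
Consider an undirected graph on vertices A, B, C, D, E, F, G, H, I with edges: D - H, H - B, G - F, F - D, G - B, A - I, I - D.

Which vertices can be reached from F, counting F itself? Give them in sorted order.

Start at F.
Its neighbours: D, G.
Then their neighbours: B, H, I.
Then next layer: A.
Nothing further is reachable.

A, B, D, F, G, H, I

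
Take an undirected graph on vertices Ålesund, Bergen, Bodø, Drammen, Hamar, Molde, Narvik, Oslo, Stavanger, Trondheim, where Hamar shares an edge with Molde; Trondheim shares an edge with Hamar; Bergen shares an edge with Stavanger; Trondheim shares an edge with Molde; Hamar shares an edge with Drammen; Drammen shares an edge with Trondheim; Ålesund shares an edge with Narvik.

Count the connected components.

From Ålesund: component {Ålesund, Narvik}.
From Bergen: component {Bergen, Stavanger}.
From Bodø: component {Bodø}.
From Drammen: component {Drammen, Hamar, Molde, Trondheim}.
From Oslo: component {Oslo}.
That's 5 components.

5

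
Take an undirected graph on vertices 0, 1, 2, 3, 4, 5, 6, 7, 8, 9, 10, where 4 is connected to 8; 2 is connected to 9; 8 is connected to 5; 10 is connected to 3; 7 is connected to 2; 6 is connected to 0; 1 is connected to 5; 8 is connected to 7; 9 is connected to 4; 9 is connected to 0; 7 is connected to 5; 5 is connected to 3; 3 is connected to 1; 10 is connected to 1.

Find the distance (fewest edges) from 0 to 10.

6

Distance 0: 0.
Distance 1: 6, 9.
Distance 2: 2, 4.
Distance 3: 7, 8.
Distance 4: 5.
Distance 5: 1, 3.
Distance 6: 10 — contains 10.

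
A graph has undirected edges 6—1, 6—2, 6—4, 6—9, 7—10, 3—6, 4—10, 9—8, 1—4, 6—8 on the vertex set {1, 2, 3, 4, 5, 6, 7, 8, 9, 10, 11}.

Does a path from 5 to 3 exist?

No

5 has no edges, so nothing is reachable from it.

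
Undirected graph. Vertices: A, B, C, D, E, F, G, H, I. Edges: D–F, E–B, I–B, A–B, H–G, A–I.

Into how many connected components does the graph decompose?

From A: component {A, B, E, I}.
From C: component {C}.
From D: component {D, F}.
From G: component {G, H}.
That's 4 components.

4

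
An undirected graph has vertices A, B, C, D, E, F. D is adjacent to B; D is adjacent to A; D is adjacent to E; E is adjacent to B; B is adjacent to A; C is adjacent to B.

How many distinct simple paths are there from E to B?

3

E–B
E–D–A–B
E–D–B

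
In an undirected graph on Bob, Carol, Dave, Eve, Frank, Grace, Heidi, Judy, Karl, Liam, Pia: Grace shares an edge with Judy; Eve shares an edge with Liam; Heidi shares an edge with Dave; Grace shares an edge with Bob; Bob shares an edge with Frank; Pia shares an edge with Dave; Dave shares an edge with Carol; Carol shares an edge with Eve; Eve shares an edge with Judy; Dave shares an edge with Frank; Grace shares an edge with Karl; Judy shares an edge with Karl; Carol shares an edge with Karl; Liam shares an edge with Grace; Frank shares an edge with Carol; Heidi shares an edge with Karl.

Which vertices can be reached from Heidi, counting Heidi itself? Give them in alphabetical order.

Start at Heidi.
Its neighbours: Dave, Karl.
Then their neighbours: Carol, Frank, Grace, Judy, Pia.
Then next layer: Bob, Eve, Liam.
Every vertex is now reached.

Bob, Carol, Dave, Eve, Frank, Grace, Heidi, Judy, Karl, Liam, Pia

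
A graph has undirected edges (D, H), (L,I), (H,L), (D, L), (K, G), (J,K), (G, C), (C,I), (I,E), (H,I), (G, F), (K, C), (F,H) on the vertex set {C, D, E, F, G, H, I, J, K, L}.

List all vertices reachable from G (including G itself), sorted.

Start at G.
Its neighbours: C, F, K.
Then their neighbours: H, I, J.
Then next layer: D, E, L.
Every vertex is now reached.

C, D, E, F, G, H, I, J, K, L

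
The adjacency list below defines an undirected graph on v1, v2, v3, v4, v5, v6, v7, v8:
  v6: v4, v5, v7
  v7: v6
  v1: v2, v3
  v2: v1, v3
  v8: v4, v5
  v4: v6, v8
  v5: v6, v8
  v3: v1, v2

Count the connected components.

From v1: component {v1, v2, v3}.
From v4: component {v4, v5, v6, v7, v8}.
That's 2 components.

2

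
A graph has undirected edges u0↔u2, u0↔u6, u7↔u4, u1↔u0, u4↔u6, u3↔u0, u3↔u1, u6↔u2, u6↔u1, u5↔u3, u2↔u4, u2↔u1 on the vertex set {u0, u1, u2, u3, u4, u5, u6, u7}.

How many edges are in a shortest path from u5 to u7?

5

Distance 0: u5.
Distance 1: u3.
Distance 2: u0, u1.
Distance 3: u2, u6.
Distance 4: u4.
Distance 5: u7 — contains u7.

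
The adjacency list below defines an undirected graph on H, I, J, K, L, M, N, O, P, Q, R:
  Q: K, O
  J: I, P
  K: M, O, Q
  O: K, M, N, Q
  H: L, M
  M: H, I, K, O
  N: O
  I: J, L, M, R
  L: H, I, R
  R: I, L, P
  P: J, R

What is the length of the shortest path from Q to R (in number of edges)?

Distance 0: Q.
Distance 1: K, O.
Distance 2: M, N.
Distance 3: H, I.
Distance 4: J, L, R — contains R.

4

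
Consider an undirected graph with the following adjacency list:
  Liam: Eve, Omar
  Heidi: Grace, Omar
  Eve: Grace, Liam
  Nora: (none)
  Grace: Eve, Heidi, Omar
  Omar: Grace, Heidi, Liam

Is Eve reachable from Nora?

Nora has no edges, so nothing is reachable from it.

No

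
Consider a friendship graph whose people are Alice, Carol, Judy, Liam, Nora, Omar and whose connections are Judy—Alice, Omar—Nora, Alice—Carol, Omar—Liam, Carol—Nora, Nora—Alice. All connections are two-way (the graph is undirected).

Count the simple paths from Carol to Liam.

Carol–Alice–Nora–Omar–Liam
Carol–Nora–Omar–Liam

2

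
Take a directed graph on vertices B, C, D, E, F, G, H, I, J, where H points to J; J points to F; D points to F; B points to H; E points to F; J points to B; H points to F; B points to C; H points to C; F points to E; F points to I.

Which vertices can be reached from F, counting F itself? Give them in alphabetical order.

Start at F.
Its neighbours: E, I.
Nothing further is reachable.

E, F, I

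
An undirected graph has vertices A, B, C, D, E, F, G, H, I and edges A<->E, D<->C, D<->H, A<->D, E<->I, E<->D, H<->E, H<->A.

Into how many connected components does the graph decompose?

4

From A: component {A, C, D, E, H, I}.
From B: component {B}.
From F: component {F}.
From G: component {G}.
That's 4 components.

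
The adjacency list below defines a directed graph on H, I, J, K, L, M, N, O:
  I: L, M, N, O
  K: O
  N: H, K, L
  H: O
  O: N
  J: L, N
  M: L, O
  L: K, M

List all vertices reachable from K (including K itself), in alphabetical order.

Start at K.
Its neighbours: O.
Then their neighbours: N.
Then next layer: H, L.
Then next layer: M.
Nothing further is reachable.

H, K, L, M, N, O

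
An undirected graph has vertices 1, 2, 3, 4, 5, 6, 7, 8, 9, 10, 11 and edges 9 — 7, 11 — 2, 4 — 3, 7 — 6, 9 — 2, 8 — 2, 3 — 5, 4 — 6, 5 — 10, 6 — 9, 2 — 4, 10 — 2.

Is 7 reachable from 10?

Explore from 10.
Distance 1: reach 2, 5.
Distance 2: reach 3, 4, 8, 9, 11.
Distance 3: reach 6, 7.
Found 7.

Yes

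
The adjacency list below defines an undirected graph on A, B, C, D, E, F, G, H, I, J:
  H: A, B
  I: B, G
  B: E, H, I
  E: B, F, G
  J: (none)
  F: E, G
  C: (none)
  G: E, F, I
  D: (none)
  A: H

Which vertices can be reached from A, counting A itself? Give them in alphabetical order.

Start at A.
Its neighbours: H.
Then their neighbours: B.
Then next layer: E, I.
Then next layer: F, G.
Nothing further is reachable.

A, B, E, F, G, H, I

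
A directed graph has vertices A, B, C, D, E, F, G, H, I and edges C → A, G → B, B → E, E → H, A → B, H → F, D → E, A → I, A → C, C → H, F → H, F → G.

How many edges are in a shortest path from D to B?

5

Distance 0: D.
Distance 1: E.
Distance 2: H.
Distance 3: F.
Distance 4: G.
Distance 5: B — contains B.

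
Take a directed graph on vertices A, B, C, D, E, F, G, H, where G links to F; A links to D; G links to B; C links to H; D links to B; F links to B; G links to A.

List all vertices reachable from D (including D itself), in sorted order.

B, D

Start at D.
Its neighbours: B.
Nothing further is reachable.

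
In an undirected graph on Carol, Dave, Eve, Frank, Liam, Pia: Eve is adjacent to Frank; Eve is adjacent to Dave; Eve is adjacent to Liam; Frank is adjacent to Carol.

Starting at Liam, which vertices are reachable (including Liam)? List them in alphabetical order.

Carol, Dave, Eve, Frank, Liam

Start at Liam.
Its neighbours: Eve.
Then their neighbours: Dave, Frank.
Then next layer: Carol.
Nothing further is reachable.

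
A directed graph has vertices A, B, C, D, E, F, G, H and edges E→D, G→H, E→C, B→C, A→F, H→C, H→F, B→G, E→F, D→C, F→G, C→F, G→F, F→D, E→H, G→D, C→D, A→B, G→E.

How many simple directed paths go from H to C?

5

H→C
H→F→D→C
H→F→G→D→C
H→F→G→E→C
H→F→G→E→D→C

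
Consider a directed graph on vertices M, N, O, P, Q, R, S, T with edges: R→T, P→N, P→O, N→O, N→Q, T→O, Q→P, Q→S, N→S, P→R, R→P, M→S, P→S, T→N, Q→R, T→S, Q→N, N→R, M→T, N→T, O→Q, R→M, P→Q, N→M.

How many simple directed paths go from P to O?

P→N→M→T→O
P→N→O
P→N→Q→R→M→T→O
P→N→Q→R→T→O
P→N→R→M→T→O
P→N→R→T→O
P→N→T→O
P→O
... and 13 more.

21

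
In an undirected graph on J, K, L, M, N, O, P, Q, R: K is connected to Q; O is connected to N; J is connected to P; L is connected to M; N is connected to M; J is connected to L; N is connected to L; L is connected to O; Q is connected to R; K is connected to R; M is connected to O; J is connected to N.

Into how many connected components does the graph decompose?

From J: component {J, L, M, N, O, P}.
From K: component {K, Q, R}.
That's 2 components.

2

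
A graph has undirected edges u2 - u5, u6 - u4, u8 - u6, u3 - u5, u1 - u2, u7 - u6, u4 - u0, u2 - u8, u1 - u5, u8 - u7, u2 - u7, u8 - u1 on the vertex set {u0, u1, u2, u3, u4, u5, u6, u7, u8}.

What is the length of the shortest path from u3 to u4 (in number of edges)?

5

Distance 0: u3.
Distance 1: u5.
Distance 2: u1, u2.
Distance 3: u7, u8.
Distance 4: u6.
Distance 5: u4 — contains u4.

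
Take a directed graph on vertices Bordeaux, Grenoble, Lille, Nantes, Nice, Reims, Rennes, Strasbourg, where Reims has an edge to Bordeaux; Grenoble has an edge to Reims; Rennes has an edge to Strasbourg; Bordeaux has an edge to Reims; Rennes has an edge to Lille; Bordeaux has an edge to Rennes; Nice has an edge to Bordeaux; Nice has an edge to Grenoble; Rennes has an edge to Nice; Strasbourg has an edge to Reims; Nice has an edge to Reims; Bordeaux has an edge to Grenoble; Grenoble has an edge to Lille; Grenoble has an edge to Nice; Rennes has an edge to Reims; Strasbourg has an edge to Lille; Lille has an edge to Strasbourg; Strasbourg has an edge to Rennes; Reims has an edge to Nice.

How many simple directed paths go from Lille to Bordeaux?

Lille→Strasbourg→Reims→Bordeaux
Lille→Strasbourg→Reims→Nice→Bordeaux
Lille→Strasbourg→Rennes→Nice→Bordeaux
Lille→Strasbourg→Rennes→Nice→Grenoble→Reims→Bordeaux
Lille→Strasbourg→Rennes→Nice→Reims→Bordeaux
Lille→Strasbourg→Rennes→Reims→Bordeaux
Lille→Strasbourg→Rennes→Reims→Nice→Bordeaux

7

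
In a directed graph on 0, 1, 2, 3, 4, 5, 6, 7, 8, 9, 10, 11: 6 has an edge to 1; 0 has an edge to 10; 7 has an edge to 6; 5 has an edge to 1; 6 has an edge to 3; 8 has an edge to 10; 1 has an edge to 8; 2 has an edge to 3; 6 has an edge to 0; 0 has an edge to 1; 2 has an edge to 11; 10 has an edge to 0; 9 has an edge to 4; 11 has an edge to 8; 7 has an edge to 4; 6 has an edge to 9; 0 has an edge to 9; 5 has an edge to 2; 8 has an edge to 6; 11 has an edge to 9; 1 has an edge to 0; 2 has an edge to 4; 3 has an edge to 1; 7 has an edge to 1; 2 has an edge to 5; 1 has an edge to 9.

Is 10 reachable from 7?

Yes

Explore from 7.
Distance 1: reach 1, 4, 6.
Distance 2: reach 0, 3, 8, 9.
Distance 3: reach 10.
Found 10.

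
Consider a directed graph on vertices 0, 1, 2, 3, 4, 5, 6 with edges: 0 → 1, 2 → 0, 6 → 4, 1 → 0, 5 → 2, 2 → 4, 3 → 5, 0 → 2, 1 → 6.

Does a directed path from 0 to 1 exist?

Explore from 0.
Distance 1: reach 1, 2.
Found 1.

Yes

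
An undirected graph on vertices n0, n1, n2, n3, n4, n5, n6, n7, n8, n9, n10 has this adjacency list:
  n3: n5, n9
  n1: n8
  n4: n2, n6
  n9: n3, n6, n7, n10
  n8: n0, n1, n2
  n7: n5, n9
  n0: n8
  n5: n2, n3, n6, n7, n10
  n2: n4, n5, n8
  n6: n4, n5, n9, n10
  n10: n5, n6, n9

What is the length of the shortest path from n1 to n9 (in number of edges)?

5

Distance 0: n1.
Distance 1: n8.
Distance 2: n0, n2.
Distance 3: n4, n5.
Distance 4: n3, n6, n7, n10.
Distance 5: n9 — contains n9.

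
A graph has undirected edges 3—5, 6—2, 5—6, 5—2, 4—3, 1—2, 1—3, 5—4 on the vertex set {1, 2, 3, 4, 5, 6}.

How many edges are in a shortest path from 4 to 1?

Distance 0: 4.
Distance 1: 3, 5.
Distance 2: 1, 2, 6 — contains 1.

2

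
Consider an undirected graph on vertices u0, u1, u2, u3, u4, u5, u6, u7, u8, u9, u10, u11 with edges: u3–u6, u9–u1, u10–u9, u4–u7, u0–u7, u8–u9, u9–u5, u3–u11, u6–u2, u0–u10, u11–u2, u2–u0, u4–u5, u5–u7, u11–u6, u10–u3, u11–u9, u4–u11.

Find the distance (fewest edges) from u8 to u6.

Distance 0: u8.
Distance 1: u9.
Distance 2: u1, u5, u10, u11.
Distance 3: u0, u2, u3, u4, u6, u7 — contains u6.

3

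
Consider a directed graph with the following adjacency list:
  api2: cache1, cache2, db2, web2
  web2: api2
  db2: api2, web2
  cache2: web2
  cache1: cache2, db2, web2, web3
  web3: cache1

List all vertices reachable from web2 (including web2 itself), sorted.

Start at web2.
Its neighbours: api2.
Then their neighbours: cache1, cache2, db2.
Then next layer: web3.
Every vertex is now reached.

api2, cache1, cache2, db2, web2, web3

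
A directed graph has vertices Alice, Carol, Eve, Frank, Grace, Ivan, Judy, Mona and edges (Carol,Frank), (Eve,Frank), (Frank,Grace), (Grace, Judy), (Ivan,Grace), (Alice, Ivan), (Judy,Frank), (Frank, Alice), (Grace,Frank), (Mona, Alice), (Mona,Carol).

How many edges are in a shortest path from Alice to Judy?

Distance 0: Alice.
Distance 1: Ivan.
Distance 2: Grace.
Distance 3: Frank, Judy — contains Judy.

3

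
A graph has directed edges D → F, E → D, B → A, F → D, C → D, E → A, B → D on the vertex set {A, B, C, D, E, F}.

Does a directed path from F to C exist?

No

Explore from F.
Distance 1: reach D.
The search from F is exhausted; no directed path reaches C.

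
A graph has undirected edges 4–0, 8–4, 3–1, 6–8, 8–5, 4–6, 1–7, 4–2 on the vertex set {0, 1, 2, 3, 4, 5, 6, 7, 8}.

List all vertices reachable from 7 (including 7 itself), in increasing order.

Start at 7.
Its neighbours: 1.
Then their neighbours: 3.
Nothing further is reachable.

1, 3, 7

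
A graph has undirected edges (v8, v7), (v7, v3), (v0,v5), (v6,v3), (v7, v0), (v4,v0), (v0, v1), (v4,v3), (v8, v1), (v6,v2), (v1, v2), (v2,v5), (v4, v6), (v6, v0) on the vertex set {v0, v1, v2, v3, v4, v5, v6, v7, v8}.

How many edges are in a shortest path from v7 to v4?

Distance 0: v7.
Distance 1: v0, v3, v8.
Distance 2: v1, v4, v5, v6 — contains v4.

2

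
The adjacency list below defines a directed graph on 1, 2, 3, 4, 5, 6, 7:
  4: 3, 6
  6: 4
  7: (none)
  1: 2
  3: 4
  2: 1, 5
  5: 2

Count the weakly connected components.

3

From 1: component {1, 2, 5}.
From 3: component {3, 4, 6}.
From 7: component {7}.
That's 3 components.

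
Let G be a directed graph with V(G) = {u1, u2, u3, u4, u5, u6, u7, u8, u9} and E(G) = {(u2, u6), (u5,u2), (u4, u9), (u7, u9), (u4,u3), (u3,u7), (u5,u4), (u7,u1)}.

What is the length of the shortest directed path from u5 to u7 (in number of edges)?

Distance 0: u5.
Distance 1: u2, u4.
Distance 2: u3, u6, u9.
Distance 3: u7 — contains u7.

3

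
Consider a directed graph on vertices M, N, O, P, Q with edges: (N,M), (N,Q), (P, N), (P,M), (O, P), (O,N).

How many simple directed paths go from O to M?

O→N→M
O→P→M
O→P→N→M

3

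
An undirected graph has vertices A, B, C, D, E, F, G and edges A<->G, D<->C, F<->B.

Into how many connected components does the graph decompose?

From A: component {A, G}.
From B: component {B, F}.
From C: component {C, D}.
From E: component {E}.
That's 4 components.

4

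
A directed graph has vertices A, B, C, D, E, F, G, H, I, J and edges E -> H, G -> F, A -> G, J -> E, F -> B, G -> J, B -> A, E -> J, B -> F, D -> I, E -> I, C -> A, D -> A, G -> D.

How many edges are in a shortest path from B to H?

Distance 0: B.
Distance 1: A, F.
Distance 2: G.
Distance 3: D, J.
Distance 4: E, I.
Distance 5: H — contains H.

5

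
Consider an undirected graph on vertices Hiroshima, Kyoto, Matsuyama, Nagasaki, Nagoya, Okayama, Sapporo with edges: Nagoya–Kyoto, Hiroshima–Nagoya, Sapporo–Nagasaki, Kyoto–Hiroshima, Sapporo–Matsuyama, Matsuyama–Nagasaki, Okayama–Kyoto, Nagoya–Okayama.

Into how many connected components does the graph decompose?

2

From Hiroshima: component {Hiroshima, Kyoto, Nagoya, Okayama}.
From Matsuyama: component {Matsuyama, Nagasaki, Sapporo}.
That's 2 components.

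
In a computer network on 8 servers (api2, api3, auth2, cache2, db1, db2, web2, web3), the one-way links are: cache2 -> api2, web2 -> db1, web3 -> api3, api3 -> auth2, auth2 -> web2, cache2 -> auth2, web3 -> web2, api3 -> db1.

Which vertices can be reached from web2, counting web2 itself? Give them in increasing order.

Start at web2.
Its neighbours: db1.
Nothing further is reachable.

db1, web2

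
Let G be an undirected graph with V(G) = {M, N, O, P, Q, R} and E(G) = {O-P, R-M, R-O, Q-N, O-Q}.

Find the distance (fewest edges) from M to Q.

Distance 0: M.
Distance 1: R.
Distance 2: O.
Distance 3: P, Q — contains Q.

3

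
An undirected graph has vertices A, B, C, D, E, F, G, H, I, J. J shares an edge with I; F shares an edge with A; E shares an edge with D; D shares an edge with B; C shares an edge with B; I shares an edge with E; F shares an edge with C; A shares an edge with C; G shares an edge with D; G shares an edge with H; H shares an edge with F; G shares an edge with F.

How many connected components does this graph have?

From A: component {A, B, C, D, E, F, G, H, I, J}.
That's 1 component.

1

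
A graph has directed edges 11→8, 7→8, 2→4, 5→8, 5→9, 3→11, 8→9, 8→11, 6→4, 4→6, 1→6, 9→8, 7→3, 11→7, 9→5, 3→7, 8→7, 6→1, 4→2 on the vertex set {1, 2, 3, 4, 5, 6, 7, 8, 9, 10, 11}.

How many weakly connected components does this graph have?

3

From 1: component {1, 2, 4, 6}.
From 3: component {3, 5, 7, 8, 9, 11}.
From 10: component {10}.
That's 3 components.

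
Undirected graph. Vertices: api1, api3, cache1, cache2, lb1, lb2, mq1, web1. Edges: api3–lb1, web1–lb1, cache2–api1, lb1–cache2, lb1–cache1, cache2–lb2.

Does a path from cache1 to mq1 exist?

No

Explore from cache1.
Distance 1: reach lb1.
Distance 2: reach api3, cache2, web1.
Distance 3: reach api1, lb2.
The search is exhausted without reaching mq1; it lies in a different component.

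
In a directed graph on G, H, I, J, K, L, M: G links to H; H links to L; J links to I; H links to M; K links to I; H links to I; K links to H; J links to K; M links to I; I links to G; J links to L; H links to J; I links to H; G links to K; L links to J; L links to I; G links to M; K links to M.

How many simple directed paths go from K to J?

10

K→H→J
K→H→L→J
K→I→G→H→J
K→I→G→H→L→J
K→I→H→J
K→I→H→L→J
K→M→I→G→H→J
K→M→I→G→H→L→J
K→M→I→H→J
K→M→I→H→L→J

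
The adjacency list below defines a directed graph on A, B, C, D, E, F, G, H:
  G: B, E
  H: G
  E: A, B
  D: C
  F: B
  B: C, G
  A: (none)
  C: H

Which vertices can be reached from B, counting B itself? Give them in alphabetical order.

Start at B.
Its neighbours: C, G.
Then their neighbours: E, H.
Then next layer: A.
Nothing further is reachable.

A, B, C, E, G, H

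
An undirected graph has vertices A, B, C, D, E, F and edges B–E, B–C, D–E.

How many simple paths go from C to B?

C–B

1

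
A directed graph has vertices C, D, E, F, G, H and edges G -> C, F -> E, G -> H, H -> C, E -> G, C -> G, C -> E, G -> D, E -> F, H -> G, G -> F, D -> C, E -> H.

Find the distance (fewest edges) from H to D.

2

Distance 0: H.
Distance 1: C, G.
Distance 2: D, E, F — contains D.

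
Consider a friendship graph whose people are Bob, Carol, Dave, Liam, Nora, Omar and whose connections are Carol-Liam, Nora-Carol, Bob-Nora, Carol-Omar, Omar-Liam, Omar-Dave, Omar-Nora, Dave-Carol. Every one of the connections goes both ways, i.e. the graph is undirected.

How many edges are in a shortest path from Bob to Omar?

Distance 0: Bob.
Distance 1: Nora.
Distance 2: Carol, Omar — contains Omar.

2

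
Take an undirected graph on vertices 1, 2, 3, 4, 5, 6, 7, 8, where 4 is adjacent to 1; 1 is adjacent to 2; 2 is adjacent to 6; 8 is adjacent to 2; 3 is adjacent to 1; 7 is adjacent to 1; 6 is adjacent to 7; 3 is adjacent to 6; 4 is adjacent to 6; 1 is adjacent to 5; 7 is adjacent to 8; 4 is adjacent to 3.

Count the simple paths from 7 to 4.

7–1–2–6–3–4
7–1–2–6–4
7–1–3–4
7–1–3–6–4
7–1–4
7–6–2–1–3–4
7–6–2–1–4
7–6–3–1–4
... and 8 more.

16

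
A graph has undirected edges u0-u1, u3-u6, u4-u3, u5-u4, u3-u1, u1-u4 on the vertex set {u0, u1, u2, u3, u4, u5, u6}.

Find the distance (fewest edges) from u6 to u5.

3

Distance 0: u6.
Distance 1: u3.
Distance 2: u1, u4.
Distance 3: u0, u5 — contains u5.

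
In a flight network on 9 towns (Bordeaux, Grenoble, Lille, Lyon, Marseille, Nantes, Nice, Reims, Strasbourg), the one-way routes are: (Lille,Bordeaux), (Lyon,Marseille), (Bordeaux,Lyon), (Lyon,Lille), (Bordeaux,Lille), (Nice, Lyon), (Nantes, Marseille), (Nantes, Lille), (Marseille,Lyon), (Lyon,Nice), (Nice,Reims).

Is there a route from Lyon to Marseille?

Yes

Explore from Lyon.
Distance 1: reach Lille, Marseille, Nice.
Found Marseille.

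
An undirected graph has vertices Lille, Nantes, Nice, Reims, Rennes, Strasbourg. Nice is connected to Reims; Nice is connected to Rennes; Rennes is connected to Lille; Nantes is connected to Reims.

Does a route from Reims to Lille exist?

Yes

Explore from Reims.
Distance 1: reach Nantes, Nice.
Distance 2: reach Rennes.
Distance 3: reach Lille.
Found Lille.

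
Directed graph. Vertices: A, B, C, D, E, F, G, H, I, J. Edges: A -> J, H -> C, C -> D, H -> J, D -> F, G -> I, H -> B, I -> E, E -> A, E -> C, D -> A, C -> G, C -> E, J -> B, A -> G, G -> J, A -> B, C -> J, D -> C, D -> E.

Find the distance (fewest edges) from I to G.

3

Distance 0: I.
Distance 1: E.
Distance 2: A, C.
Distance 3: B, D, G, J — contains G.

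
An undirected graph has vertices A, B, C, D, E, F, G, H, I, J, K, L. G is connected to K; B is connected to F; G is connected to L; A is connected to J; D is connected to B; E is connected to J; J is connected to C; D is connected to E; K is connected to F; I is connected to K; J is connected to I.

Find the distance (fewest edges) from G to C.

4

Distance 0: G.
Distance 1: K, L.
Distance 2: F, I.
Distance 3: B, J.
Distance 4: A, C, D, E — contains C.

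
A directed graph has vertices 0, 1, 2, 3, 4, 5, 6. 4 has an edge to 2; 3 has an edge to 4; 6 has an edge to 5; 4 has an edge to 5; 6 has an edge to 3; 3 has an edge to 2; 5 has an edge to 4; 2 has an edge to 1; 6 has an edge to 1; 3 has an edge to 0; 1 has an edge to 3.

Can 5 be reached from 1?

Yes

Explore from 1.
Distance 1: reach 3.
Distance 2: reach 0, 2, 4.
Distance 3: reach 5.
Found 5.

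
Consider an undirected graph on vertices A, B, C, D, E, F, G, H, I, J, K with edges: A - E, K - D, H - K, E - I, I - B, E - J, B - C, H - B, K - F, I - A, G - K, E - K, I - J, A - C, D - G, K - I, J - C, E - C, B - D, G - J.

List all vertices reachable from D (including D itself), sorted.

A, B, C, D, E, F, G, H, I, J, K

Start at D.
Its neighbours: B, G, K.
Then their neighbours: C, E, F, H, I, J.
Then next layer: A.
Every vertex is now reached.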